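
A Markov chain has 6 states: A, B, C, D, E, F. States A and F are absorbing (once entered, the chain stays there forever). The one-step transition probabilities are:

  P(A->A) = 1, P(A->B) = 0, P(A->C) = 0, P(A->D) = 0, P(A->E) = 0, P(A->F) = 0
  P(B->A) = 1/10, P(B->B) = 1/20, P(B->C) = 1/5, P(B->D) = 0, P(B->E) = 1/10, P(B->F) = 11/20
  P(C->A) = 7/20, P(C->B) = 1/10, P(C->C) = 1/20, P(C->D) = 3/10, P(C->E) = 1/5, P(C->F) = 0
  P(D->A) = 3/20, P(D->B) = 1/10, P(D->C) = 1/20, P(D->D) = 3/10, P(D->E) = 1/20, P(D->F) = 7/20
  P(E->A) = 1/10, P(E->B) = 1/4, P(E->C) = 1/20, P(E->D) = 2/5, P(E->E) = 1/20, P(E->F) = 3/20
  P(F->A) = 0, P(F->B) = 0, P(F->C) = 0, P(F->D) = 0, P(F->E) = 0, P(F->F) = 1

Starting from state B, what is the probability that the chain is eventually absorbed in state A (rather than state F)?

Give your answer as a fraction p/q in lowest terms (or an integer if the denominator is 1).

Let a_i = P(absorbed in A | start in state i).
Boundary conditions: a_A = 1, a_F = 0.
For each transient state i, a_i = sum_j P(i->j) * a_j:
  a_B = 1/10*a_A + 1/20*a_B + 1/5*a_C + 0*a_D + 1/10*a_E + 11/20*a_F
  a_C = 7/20*a_A + 1/10*a_B + 1/20*a_C + 3/10*a_D + 1/5*a_E + 0*a_F
  a_D = 3/20*a_A + 1/10*a_B + 1/20*a_C + 3/10*a_D + 1/20*a_E + 7/20*a_F
  a_E = 1/10*a_A + 1/4*a_B + 1/20*a_C + 2/5*a_D + 1/20*a_E + 3/20*a_F

Substituting a_A = 1 and a_F = 0, rearrange to (I - Q) a = r where r[i] = P(i -> A):
  [19/20, -1/5, 0, -1/10] . (a_B, a_C, a_D, a_E) = 1/10
  [-1/10, 19/20, -3/10, -1/5] . (a_B, a_C, a_D, a_E) = 7/20
  [-1/10, -1/20, 7/10, -1/20] . (a_B, a_C, a_D, a_E) = 3/20
  [-1/4, -1/20, -2/5, 19/20] . (a_B, a_C, a_D, a_E) = 1/10

Solving yields:
  a_B = 10578/40697
  a_C = 23050/40697
  a_D = 25713/81394
  a_E = 13694/40697

Starting state is B, so the absorption probability is a_B = 10578/40697.

Answer: 10578/40697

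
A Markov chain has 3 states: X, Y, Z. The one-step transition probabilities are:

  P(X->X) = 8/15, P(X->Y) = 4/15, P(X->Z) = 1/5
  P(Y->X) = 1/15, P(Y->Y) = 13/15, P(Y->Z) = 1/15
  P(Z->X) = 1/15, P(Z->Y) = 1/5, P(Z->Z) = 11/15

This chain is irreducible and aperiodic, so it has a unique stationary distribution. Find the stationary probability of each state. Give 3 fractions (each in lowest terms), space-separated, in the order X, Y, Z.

The stationary distribution satisfies pi = pi * P, i.e.:
  pi_X = 8/15*pi_X + 1/15*pi_Y + 1/15*pi_Z
  pi_Y = 4/15*pi_X + 13/15*pi_Y + 1/5*pi_Z
  pi_Z = 1/5*pi_X + 1/15*pi_Y + 11/15*pi_Z
with normalization: pi_X + pi_Y + pi_Z = 1.

Using the first 2 balance equations plus normalization, the linear system A*pi = b is:
  [-7/15, 1/15, 1/15] . pi = 0
  [4/15, -2/15, 1/5] . pi = 0
  [1, 1, 1] . pi = 1

Solving yields:
  pi_X = 1/8
  pi_Y = 5/8
  pi_Z = 1/4

Verification (pi * P):
  1/8*8/15 + 5/8*1/15 + 1/4*1/15 = 1/8 = pi_X  (ok)
  1/8*4/15 + 5/8*13/15 + 1/4*1/5 = 5/8 = pi_Y  (ok)
  1/8*1/5 + 5/8*1/15 + 1/4*11/15 = 1/4 = pi_Z  (ok)

Answer: 1/8 5/8 1/4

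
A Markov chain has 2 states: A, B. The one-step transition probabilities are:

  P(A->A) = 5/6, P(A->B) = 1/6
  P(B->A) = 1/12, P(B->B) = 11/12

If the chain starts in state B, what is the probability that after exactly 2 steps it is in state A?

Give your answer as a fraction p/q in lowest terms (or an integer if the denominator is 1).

Computing P^2 by repeated multiplication:
P^1 =
  A: [5/6, 1/6]
  B: [1/12, 11/12]
P^2 =
  A: [17/24, 7/24]
  B: [7/48, 41/48]

(P^2)[B -> A] = 7/48

Answer: 7/48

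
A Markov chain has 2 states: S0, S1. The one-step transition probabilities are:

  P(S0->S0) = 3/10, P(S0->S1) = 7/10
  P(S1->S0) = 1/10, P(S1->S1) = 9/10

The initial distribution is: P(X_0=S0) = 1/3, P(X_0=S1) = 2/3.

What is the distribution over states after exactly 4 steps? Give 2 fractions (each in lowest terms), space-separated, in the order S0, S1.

Propagating the distribution step by step (d_{t+1} = d_t * P):
d_0 = (S0=1/3, S1=2/3)
  d_1[S0] = 1/3*3/10 + 2/3*1/10 = 1/6
  d_1[S1] = 1/3*7/10 + 2/3*9/10 = 5/6
d_1 = (S0=1/6, S1=5/6)
  d_2[S0] = 1/6*3/10 + 5/6*1/10 = 2/15
  d_2[S1] = 1/6*7/10 + 5/6*9/10 = 13/15
d_2 = (S0=2/15, S1=13/15)
  d_3[S0] = 2/15*3/10 + 13/15*1/10 = 19/150
  d_3[S1] = 2/15*7/10 + 13/15*9/10 = 131/150
d_3 = (S0=19/150, S1=131/150)
  d_4[S0] = 19/150*3/10 + 131/150*1/10 = 47/375
  d_4[S1] = 19/150*7/10 + 131/150*9/10 = 328/375
d_4 = (S0=47/375, S1=328/375)

Answer: 47/375 328/375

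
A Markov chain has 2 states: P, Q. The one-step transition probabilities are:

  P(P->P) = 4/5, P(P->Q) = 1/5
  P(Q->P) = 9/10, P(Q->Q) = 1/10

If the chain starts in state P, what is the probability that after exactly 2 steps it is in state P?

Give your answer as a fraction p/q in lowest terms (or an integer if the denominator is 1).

Computing P^2 by repeated multiplication:
P^1 =
  P: [4/5, 1/5]
  Q: [9/10, 1/10]
P^2 =
  P: [41/50, 9/50]
  Q: [81/100, 19/100]

(P^2)[P -> P] = 41/50

Answer: 41/50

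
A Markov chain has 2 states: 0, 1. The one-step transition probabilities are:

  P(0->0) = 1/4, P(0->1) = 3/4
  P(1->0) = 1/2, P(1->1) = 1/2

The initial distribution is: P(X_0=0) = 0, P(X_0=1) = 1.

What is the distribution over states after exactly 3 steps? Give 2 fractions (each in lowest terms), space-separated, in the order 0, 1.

Propagating the distribution step by step (d_{t+1} = d_t * P):
d_0 = (0=0, 1=1)
  d_1[0] = 0*1/4 + 1*1/2 = 1/2
  d_1[1] = 0*3/4 + 1*1/2 = 1/2
d_1 = (0=1/2, 1=1/2)
  d_2[0] = 1/2*1/4 + 1/2*1/2 = 3/8
  d_2[1] = 1/2*3/4 + 1/2*1/2 = 5/8
d_2 = (0=3/8, 1=5/8)
  d_3[0] = 3/8*1/4 + 5/8*1/2 = 13/32
  d_3[1] = 3/8*3/4 + 5/8*1/2 = 19/32
d_3 = (0=13/32, 1=19/32)

Answer: 13/32 19/32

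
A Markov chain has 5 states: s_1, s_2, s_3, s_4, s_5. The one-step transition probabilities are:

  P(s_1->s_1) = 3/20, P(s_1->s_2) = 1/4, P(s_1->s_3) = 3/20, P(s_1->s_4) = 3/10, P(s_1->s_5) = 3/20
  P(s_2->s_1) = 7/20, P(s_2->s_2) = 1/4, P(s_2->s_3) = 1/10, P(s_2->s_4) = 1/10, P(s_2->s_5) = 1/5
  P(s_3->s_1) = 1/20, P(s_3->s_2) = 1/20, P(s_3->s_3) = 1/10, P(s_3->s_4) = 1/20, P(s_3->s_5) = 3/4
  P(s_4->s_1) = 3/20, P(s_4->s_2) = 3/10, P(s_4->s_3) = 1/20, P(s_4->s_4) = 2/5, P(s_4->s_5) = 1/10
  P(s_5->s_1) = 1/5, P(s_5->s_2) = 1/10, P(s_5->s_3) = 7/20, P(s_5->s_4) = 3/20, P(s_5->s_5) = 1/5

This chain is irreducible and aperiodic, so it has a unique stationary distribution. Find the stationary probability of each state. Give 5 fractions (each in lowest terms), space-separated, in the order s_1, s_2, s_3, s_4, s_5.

Answer: 7457/40475 7614/40475 6651/40475 8192/40475 10561/40475

Derivation:
The stationary distribution satisfies pi = pi * P, i.e.:
  pi_s_1 = 3/20*pi_s_1 + 7/20*pi_s_2 + 1/20*pi_s_3 + 3/20*pi_s_4 + 1/5*pi_s_5
  pi_s_2 = 1/4*pi_s_1 + 1/4*pi_s_2 + 1/20*pi_s_3 + 3/10*pi_s_4 + 1/10*pi_s_5
  pi_s_3 = 3/20*pi_s_1 + 1/10*pi_s_2 + 1/10*pi_s_3 + 1/20*pi_s_4 + 7/20*pi_s_5
  pi_s_4 = 3/10*pi_s_1 + 1/10*pi_s_2 + 1/20*pi_s_3 + 2/5*pi_s_4 + 3/20*pi_s_5
  pi_s_5 = 3/20*pi_s_1 + 1/5*pi_s_2 + 3/4*pi_s_3 + 1/10*pi_s_4 + 1/5*pi_s_5
with normalization: pi_s_1 + pi_s_2 + pi_s_3 + pi_s_4 + pi_s_5 = 1.

Using the first 4 balance equations plus normalization, the linear system A*pi = b is:
  [-17/20, 7/20, 1/20, 3/20, 1/5] . pi = 0
  [1/4, -3/4, 1/20, 3/10, 1/10] . pi = 0
  [3/20, 1/10, -9/10, 1/20, 7/20] . pi = 0
  [3/10, 1/10, 1/20, -3/5, 3/20] . pi = 0
  [1, 1, 1, 1, 1] . pi = 1

Solving yields:
  pi_s_1 = 7457/40475
  pi_s_2 = 7614/40475
  pi_s_3 = 6651/40475
  pi_s_4 = 8192/40475
  pi_s_5 = 10561/40475

Verification (pi * P):
  7457/40475*3/20 + 7614/40475*7/20 + 6651/40475*1/20 + 8192/40475*3/20 + 10561/40475*1/5 = 7457/40475 = pi_s_1  (ok)
  7457/40475*1/4 + 7614/40475*1/4 + 6651/40475*1/20 + 8192/40475*3/10 + 10561/40475*1/10 = 7614/40475 = pi_s_2  (ok)
  7457/40475*3/20 + 7614/40475*1/10 + 6651/40475*1/10 + 8192/40475*1/20 + 10561/40475*7/20 = 6651/40475 = pi_s_3  (ok)
  7457/40475*3/10 + 7614/40475*1/10 + 6651/40475*1/20 + 8192/40475*2/5 + 10561/40475*3/20 = 8192/40475 = pi_s_4  (ok)
  7457/40475*3/20 + 7614/40475*1/5 + 6651/40475*3/4 + 8192/40475*1/10 + 10561/40475*1/5 = 10561/40475 = pi_s_5  (ok)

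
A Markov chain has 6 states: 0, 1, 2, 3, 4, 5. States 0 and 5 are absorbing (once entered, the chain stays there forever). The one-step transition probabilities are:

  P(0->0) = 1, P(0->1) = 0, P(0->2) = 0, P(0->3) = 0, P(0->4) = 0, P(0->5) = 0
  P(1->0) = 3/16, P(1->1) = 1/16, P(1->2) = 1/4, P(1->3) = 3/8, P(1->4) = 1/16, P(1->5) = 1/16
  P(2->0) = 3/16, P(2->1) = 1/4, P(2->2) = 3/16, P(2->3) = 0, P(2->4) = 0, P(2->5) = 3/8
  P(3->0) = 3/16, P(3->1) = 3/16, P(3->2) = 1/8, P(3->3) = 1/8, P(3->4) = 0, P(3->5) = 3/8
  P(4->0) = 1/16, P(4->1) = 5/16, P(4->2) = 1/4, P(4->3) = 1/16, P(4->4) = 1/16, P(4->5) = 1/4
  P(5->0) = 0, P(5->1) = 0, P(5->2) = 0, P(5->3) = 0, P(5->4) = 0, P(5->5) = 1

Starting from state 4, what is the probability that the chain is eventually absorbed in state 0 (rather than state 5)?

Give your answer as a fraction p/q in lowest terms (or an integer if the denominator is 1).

Answer: 11212/32179

Derivation:
Let a_i = P(absorbed in 0 | start in state i).
Boundary conditions: a_0 = 1, a_5 = 0.
For each transient state i, a_i = sum_j P(i->j) * a_j:
  a_1 = 3/16*a_0 + 1/16*a_1 + 1/4*a_2 + 3/8*a_3 + 1/16*a_4 + 1/16*a_5
  a_2 = 3/16*a_0 + 1/4*a_1 + 3/16*a_2 + 0*a_3 + 0*a_4 + 3/8*a_5
  a_3 = 3/16*a_0 + 3/16*a_1 + 1/8*a_2 + 1/8*a_3 + 0*a_4 + 3/8*a_5
  a_4 = 1/16*a_0 + 5/16*a_1 + 1/4*a_2 + 1/16*a_3 + 1/16*a_4 + 1/4*a_5

Substituting a_0 = 1 and a_5 = 0, rearrange to (I - Q) a = r where r[i] = P(i -> 0):
  [15/16, -1/4, -3/8, -1/16] . (a_1, a_2, a_3, a_4) = 3/16
  [-1/4, 13/16, 0, 0] . (a_1, a_2, a_3, a_4) = 3/16
  [-3/16, -1/8, 7/8, 0] . (a_1, a_2, a_3, a_4) = 3/16
  [-5/16, -1/4, -1/16, 15/16] . (a_1, a_2, a_3, a_4) = 1/16

Solving yields:
  a_1 = 2165/4597
  a_2 = 1727/4597
  a_3 = 11870/32179
  a_4 = 11212/32179

Starting state is 4, so the absorption probability is a_4 = 11212/32179.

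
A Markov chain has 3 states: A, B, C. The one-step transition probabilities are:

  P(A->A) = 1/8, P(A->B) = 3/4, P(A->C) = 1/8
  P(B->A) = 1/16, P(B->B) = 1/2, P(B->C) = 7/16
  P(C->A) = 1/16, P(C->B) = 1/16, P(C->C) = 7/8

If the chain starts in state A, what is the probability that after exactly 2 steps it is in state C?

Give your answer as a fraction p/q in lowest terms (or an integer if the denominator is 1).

Computing P^2 by repeated multiplication:
P^1 =
  A: [1/8, 3/4, 1/8]
  B: [1/16, 1/2, 7/16]
  C: [1/16, 1/16, 7/8]
P^2 =
  A: [9/128, 61/128, 29/64]
  B: [17/256, 83/256, 39/64]
  C: [17/256, 17/128, 205/256]

(P^2)[A -> C] = 29/64

Answer: 29/64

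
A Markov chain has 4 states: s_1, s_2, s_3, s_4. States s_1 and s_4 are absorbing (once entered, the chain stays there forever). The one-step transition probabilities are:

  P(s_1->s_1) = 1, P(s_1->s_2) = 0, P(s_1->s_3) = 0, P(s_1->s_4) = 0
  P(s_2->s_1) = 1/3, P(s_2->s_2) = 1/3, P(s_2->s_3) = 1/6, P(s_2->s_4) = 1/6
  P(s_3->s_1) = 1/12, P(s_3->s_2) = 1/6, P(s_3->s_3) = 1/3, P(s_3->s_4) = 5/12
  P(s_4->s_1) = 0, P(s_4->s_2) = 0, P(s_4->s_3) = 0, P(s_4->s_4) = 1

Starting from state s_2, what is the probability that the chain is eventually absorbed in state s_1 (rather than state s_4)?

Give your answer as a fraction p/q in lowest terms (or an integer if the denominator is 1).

Answer: 17/30

Derivation:
Let a_i = P(absorbed in s_1 | start in state i).
Boundary conditions: a_s_1 = 1, a_s_4 = 0.
For each transient state i, a_i = sum_j P(i->j) * a_j:
  a_s_2 = 1/3*a_s_1 + 1/3*a_s_2 + 1/6*a_s_3 + 1/6*a_s_4
  a_s_3 = 1/12*a_s_1 + 1/6*a_s_2 + 1/3*a_s_3 + 5/12*a_s_4

Substituting a_s_1 = 1 and a_s_4 = 0, rearrange to (I - Q) a = r where r[i] = P(i -> s_1):
  [2/3, -1/6] . (a_s_2, a_s_3) = 1/3
  [-1/6, 2/3] . (a_s_2, a_s_3) = 1/12

Solving yields:
  a_s_2 = 17/30
  a_s_3 = 4/15

Starting state is s_2, so the absorption probability is a_s_2 = 17/30.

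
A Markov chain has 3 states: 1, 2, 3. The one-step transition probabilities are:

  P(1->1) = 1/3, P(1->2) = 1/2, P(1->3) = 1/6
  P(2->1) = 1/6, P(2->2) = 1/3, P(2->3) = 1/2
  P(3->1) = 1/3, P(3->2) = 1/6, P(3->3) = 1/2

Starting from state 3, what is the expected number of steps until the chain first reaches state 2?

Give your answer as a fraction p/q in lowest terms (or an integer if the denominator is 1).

Answer: 18/5

Derivation:
Let h_i = expected steps to first reach 2 from state i.
Boundary: h_2 = 0.
First-step equations for the other states:
  h_1 = 1 + 1/3*h_1 + 1/2*h_2 + 1/6*h_3
  h_3 = 1 + 1/3*h_1 + 1/6*h_2 + 1/2*h_3

Substituting h_2 = 0 and rearranging gives the linear system (I - Q) h = 1:
  [2/3, -1/6] . (h_1, h_3) = 1
  [-1/3, 1/2] . (h_1, h_3) = 1

Solving yields:
  h_1 = 12/5
  h_3 = 18/5

Starting state is 3, so the expected hitting time is h_3 = 18/5.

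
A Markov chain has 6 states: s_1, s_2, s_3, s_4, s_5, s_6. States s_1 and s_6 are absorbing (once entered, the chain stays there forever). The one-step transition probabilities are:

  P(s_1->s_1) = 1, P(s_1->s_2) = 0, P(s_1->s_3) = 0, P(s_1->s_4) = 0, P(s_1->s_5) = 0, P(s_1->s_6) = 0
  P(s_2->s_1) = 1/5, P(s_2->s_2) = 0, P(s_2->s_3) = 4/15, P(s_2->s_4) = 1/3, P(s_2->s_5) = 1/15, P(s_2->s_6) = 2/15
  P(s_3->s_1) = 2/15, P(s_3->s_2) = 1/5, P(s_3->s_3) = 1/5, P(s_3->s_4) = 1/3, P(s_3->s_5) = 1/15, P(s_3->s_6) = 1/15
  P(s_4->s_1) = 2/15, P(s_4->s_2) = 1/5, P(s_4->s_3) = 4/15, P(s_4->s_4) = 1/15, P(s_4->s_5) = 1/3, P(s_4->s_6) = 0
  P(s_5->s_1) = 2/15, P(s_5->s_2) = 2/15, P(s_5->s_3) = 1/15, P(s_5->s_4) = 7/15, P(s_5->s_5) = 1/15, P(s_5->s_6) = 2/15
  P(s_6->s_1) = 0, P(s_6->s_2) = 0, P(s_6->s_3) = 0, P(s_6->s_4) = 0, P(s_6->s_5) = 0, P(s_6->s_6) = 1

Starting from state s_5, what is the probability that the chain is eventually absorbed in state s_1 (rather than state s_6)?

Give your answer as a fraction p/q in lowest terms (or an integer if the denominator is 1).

Let a_i = P(absorbed in s_1 | start in state i).
Boundary conditions: a_s_1 = 1, a_s_6 = 0.
For each transient state i, a_i = sum_j P(i->j) * a_j:
  a_s_2 = 1/5*a_s_1 + 0*a_s_2 + 4/15*a_s_3 + 1/3*a_s_4 + 1/15*a_s_5 + 2/15*a_s_6
  a_s_3 = 2/15*a_s_1 + 1/5*a_s_2 + 1/5*a_s_3 + 1/3*a_s_4 + 1/15*a_s_5 + 1/15*a_s_6
  a_s_4 = 2/15*a_s_1 + 1/5*a_s_2 + 4/15*a_s_3 + 1/15*a_s_4 + 1/3*a_s_5 + 0*a_s_6
  a_s_5 = 2/15*a_s_1 + 2/15*a_s_2 + 1/15*a_s_3 + 7/15*a_s_4 + 1/15*a_s_5 + 2/15*a_s_6

Substituting a_s_1 = 1 and a_s_6 = 0, rearrange to (I - Q) a = r where r[i] = P(i -> s_1):
  [1, -4/15, -1/3, -1/15] . (a_s_2, a_s_3, a_s_4, a_s_5) = 1/5
  [-1/5, 4/5, -1/3, -1/15] . (a_s_2, a_s_3, a_s_4, a_s_5) = 2/15
  [-1/5, -4/15, 14/15, -1/3] . (a_s_2, a_s_3, a_s_4, a_s_5) = 2/15
  [-2/15, -1/15, -7/15, 14/15] . (a_s_2, a_s_3, a_s_4, a_s_5) = 2/15

Solving yields:
  a_s_2 = 1161/1762
  a_s_3 = 598/881
  a_s_4 = 622/881
  a_s_5 = 1125/1762

Starting state is s_5, so the absorption probability is a_s_5 = 1125/1762.

Answer: 1125/1762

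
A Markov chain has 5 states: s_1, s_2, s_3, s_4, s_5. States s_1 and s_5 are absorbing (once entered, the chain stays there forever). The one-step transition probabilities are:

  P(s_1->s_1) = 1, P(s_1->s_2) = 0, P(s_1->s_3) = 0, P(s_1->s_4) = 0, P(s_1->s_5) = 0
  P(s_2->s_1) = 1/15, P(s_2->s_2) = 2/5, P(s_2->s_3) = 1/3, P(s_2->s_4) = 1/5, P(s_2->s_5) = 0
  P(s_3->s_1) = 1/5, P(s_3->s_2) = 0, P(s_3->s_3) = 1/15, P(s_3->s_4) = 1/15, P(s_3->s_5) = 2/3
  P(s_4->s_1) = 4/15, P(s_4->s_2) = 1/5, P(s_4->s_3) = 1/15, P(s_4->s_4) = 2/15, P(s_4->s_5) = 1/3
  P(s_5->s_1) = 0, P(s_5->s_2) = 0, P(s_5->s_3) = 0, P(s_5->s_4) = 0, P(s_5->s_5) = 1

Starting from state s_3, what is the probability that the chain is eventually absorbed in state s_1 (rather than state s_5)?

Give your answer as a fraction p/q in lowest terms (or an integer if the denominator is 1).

Let a_i = P(absorbed in s_1 | start in state i).
Boundary conditions: a_s_1 = 1, a_s_5 = 0.
For each transient state i, a_i = sum_j P(i->j) * a_j:
  a_s_2 = 1/15*a_s_1 + 2/5*a_s_2 + 1/3*a_s_3 + 1/5*a_s_4 + 0*a_s_5
  a_s_3 = 1/5*a_s_1 + 0*a_s_2 + 1/15*a_s_3 + 1/15*a_s_4 + 2/3*a_s_5
  a_s_4 = 4/15*a_s_1 + 1/5*a_s_2 + 1/15*a_s_3 + 2/15*a_s_4 + 1/3*a_s_5

Substituting a_s_1 = 1 and a_s_5 = 0, rearrange to (I - Q) a = r where r[i] = P(i -> s_1):
  [3/5, -1/3, -1/5] . (a_s_2, a_s_3, a_s_4) = 1/15
  [0, 14/15, -1/15] . (a_s_2, a_s_3, a_s_4) = 1/5
  [-1/5, -1/15, 13/15] . (a_s_2, a_s_3, a_s_4) = 4/15

Solving yields:
  a_s_2 = 191/496
  a_s_3 = 121/496
  a_s_4 = 103/248

Starting state is s_3, so the absorption probability is a_s_3 = 121/496.

Answer: 121/496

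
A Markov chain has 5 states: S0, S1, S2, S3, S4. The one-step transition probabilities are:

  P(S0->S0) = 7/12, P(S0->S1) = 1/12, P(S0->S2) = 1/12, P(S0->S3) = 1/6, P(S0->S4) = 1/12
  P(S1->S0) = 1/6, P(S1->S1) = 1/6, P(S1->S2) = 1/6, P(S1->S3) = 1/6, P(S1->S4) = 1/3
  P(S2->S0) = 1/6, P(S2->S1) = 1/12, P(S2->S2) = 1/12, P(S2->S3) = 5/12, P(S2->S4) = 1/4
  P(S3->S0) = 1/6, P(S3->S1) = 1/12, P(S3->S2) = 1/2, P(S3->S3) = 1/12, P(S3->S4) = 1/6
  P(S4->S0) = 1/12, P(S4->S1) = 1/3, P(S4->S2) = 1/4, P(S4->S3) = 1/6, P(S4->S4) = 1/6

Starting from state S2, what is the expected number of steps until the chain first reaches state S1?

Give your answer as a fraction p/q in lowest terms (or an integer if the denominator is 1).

Answer: 16872/2135

Derivation:
Let h_i = expected steps to first reach S1 from state i.
Boundary: h_S1 = 0.
First-step equations for the other states:
  h_S0 = 1 + 7/12*h_S0 + 1/12*h_S1 + 1/12*h_S2 + 1/6*h_S3 + 1/12*h_S4
  h_S2 = 1 + 1/6*h_S0 + 1/12*h_S1 + 1/12*h_S2 + 5/12*h_S3 + 1/4*h_S4
  h_S3 = 1 + 1/6*h_S0 + 1/12*h_S1 + 1/2*h_S2 + 1/12*h_S3 + 1/6*h_S4
  h_S4 = 1 + 1/12*h_S0 + 1/3*h_S1 + 1/4*h_S2 + 1/6*h_S3 + 1/6*h_S4

Substituting h_S1 = 0 and rearranging gives the linear system (I - Q) h = 1:
  [5/12, -1/12, -1/6, -1/12] . (h_S0, h_S2, h_S3, h_S4) = 1
  [-1/6, 11/12, -5/12, -1/4] . (h_S0, h_S2, h_S3, h_S4) = 1
  [-1/6, -1/2, 11/12, -1/6] . (h_S0, h_S2, h_S3, h_S4) = 1
  [-1/12, -1/4, -1/6, 5/6] . (h_S0, h_S2, h_S3, h_S4) = 1

Solving yields:
  h_S0 = 17916/2135
  h_S2 = 16872/2135
  h_S3 = 17124/2135
  h_S4 = 2568/427

Starting state is S2, so the expected hitting time is h_S2 = 16872/2135.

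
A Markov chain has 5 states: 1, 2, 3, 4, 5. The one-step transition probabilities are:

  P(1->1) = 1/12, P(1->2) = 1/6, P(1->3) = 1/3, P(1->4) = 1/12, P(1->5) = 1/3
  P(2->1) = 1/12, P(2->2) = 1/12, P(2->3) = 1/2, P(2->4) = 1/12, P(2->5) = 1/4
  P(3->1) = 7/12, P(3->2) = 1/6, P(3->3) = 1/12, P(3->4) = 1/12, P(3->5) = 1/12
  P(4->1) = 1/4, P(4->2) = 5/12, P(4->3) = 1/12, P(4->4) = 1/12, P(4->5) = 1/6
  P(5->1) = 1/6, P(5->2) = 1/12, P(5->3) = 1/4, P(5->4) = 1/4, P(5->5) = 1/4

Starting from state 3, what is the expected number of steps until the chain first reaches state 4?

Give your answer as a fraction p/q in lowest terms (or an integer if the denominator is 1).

Let h_i = expected steps to first reach 4 from state i.
Boundary: h_4 = 0.
First-step equations for the other states:
  h_1 = 1 + 1/12*h_1 + 1/6*h_2 + 1/3*h_3 + 1/12*h_4 + 1/3*h_5
  h_2 = 1 + 1/12*h_1 + 1/12*h_2 + 1/2*h_3 + 1/12*h_4 + 1/4*h_5
  h_3 = 1 + 7/12*h_1 + 1/6*h_2 + 1/12*h_3 + 1/12*h_4 + 1/12*h_5
  h_5 = 1 + 1/6*h_1 + 1/12*h_2 + 1/4*h_3 + 1/4*h_4 + 1/4*h_5

Substituting h_4 = 0 and rearranging gives the linear system (I - Q) h = 1:
  [11/12, -1/6, -1/3, -1/3] . (h_1, h_2, h_3, h_5) = 1
  [-1/12, 11/12, -1/2, -1/4] . (h_1, h_2, h_3, h_5) = 1
  [-7/12, -1/6, 11/12, -1/12] . (h_1, h_2, h_3, h_5) = 1
  [-1/6, -1/12, -1/4, 3/4] . (h_1, h_2, h_3, h_5) = 1

Solving yields:
  h_1 = 9900/1213
  h_2 = 10068/1213
  h_3 = 10212/1213
  h_5 = 8340/1213

Starting state is 3, so the expected hitting time is h_3 = 10212/1213.

Answer: 10212/1213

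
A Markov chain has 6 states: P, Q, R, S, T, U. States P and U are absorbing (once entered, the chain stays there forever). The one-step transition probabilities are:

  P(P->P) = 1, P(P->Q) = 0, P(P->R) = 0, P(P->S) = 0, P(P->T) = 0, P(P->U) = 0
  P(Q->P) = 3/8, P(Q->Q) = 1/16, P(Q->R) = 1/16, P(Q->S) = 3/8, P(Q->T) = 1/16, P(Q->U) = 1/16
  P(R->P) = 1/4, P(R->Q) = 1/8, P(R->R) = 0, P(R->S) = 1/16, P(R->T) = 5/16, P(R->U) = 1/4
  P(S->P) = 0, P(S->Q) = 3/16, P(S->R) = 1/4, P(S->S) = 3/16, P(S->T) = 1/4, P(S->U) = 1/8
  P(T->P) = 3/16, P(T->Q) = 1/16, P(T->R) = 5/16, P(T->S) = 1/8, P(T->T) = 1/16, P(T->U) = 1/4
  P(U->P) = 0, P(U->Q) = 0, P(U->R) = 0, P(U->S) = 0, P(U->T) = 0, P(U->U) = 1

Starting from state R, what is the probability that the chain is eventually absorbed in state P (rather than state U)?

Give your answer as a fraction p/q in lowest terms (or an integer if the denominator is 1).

Let a_i = P(absorbed in P | start in state i).
Boundary conditions: a_P = 1, a_U = 0.
For each transient state i, a_i = sum_j P(i->j) * a_j:
  a_Q = 3/8*a_P + 1/16*a_Q + 1/16*a_R + 3/8*a_S + 1/16*a_T + 1/16*a_U
  a_R = 1/4*a_P + 1/8*a_Q + 0*a_R + 1/16*a_S + 5/16*a_T + 1/4*a_U
  a_S = 0*a_P + 3/16*a_Q + 1/4*a_R + 3/16*a_S + 1/4*a_T + 1/8*a_U
  a_T = 3/16*a_P + 1/16*a_Q + 5/16*a_R + 1/8*a_S + 1/16*a_T + 1/4*a_U

Substituting a_P = 1 and a_U = 0, rearrange to (I - Q) a = r where r[i] = P(i -> P):
  [15/16, -1/16, -3/8, -1/16] . (a_Q, a_R, a_S, a_T) = 3/8
  [-1/8, 1, -1/16, -5/16] . (a_Q, a_R, a_S, a_T) = 1/4
  [-3/16, -1/4, 13/16, -1/4] . (a_Q, a_R, a_S, a_T) = 0
  [-1/16, -5/16, -1/8, 15/16] . (a_Q, a_R, a_S, a_T) = 3/16

Solving yields:
  a_Q = 2939/4556
  a_R = 1153/2278
  a_S = 2049/4556
  a_T = 2149/4556

Starting state is R, so the absorption probability is a_R = 1153/2278.

Answer: 1153/2278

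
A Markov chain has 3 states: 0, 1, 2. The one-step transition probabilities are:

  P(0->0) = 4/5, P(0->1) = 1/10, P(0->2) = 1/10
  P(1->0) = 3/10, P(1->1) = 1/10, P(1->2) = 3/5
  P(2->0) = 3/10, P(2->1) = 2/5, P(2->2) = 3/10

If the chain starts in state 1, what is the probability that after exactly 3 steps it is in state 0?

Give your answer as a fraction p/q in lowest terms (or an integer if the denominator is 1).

Computing P^3 by repeated multiplication:
P^1 =
  0: [4/5, 1/10, 1/10]
  1: [3/10, 1/10, 3/5]
  2: [3/10, 2/5, 3/10]
P^2 =
  0: [7/10, 13/100, 17/100]
  1: [9/20, 7/25, 27/100]
  2: [9/20, 19/100, 9/25]
P^3 =
  0: [13/20, 151/1000, 199/1000]
  1: [21/40, 181/1000, 147/500]
  2: [21/40, 26/125, 267/1000]

(P^3)[1 -> 0] = 21/40

Answer: 21/40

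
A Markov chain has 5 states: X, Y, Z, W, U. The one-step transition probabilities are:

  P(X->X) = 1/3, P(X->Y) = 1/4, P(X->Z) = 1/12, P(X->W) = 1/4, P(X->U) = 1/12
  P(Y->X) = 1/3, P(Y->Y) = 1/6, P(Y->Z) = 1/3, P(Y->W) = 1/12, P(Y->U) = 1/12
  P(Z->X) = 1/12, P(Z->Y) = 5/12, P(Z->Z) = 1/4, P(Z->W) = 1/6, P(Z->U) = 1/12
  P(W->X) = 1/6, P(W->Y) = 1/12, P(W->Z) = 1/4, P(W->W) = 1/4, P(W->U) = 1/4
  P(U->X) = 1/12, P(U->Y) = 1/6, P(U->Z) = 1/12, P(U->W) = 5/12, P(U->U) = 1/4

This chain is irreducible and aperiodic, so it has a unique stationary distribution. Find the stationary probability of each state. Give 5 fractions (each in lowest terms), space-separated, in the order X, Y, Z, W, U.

The stationary distribution satisfies pi = pi * P, i.e.:
  pi_X = 1/3*pi_X + 1/3*pi_Y + 1/12*pi_Z + 1/6*pi_W + 1/12*pi_U
  pi_Y = 1/4*pi_X + 1/6*pi_Y + 5/12*pi_Z + 1/12*pi_W + 1/6*pi_U
  pi_Z = 1/12*pi_X + 1/3*pi_Y + 1/4*pi_Z + 1/4*pi_W + 1/12*pi_U
  pi_W = 1/4*pi_X + 1/12*pi_Y + 1/6*pi_Z + 1/4*pi_W + 5/12*pi_U
  pi_U = 1/12*pi_X + 1/12*pi_Y + 1/12*pi_Z + 1/4*pi_W + 1/4*pi_U
with normalization: pi_X + pi_Y + pi_Z + pi_W + pi_U = 1.

Using the first 4 balance equations plus normalization, the linear system A*pi = b is:
  [-2/3, 1/3, 1/12, 1/6, 1/12] . pi = 0
  [1/4, -5/6, 5/12, 1/12, 1/6] . pi = 0
  [1/12, 1/3, -3/4, 1/4, 1/12] . pi = 0
  [1/4, 1/12, 1/6, -3/4, 5/12] . pi = 0
  [1, 1, 1, 1, 1] . pi = 1

Solving yields:
  pi_X = 2961/14218
  pi_Y = 1550/7109
  pi_Z = 1489/7109
  pi_W = 3131/14218
  pi_U = 1024/7109

Verification (pi * P):
  2961/14218*1/3 + 1550/7109*1/3 + 1489/7109*1/12 + 3131/14218*1/6 + 1024/7109*1/12 = 2961/14218 = pi_X  (ok)
  2961/14218*1/4 + 1550/7109*1/6 + 1489/7109*5/12 + 3131/14218*1/12 + 1024/7109*1/6 = 1550/7109 = pi_Y  (ok)
  2961/14218*1/12 + 1550/7109*1/3 + 1489/7109*1/4 + 3131/14218*1/4 + 1024/7109*1/12 = 1489/7109 = pi_Z  (ok)
  2961/14218*1/4 + 1550/7109*1/12 + 1489/7109*1/6 + 3131/14218*1/4 + 1024/7109*5/12 = 3131/14218 = pi_W  (ok)
  2961/14218*1/12 + 1550/7109*1/12 + 1489/7109*1/12 + 3131/14218*1/4 + 1024/7109*1/4 = 1024/7109 = pi_U  (ok)

Answer: 2961/14218 1550/7109 1489/7109 3131/14218 1024/7109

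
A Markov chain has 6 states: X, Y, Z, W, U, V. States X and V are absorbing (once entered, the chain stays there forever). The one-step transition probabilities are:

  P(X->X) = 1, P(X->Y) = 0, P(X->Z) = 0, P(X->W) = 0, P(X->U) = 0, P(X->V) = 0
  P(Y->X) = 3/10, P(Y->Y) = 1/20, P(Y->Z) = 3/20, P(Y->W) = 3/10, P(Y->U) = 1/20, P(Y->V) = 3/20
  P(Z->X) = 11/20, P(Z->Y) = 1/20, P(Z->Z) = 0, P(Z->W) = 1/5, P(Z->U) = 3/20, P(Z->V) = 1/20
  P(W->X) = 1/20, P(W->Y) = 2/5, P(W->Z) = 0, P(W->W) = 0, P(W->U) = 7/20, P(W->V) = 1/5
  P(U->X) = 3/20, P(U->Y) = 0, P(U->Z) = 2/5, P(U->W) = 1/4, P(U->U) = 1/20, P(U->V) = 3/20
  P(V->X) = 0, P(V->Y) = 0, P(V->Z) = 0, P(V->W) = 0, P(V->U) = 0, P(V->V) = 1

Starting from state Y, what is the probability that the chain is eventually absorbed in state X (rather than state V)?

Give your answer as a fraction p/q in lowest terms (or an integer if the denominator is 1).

Let a_i = P(absorbed in X | start in state i).
Boundary conditions: a_X = 1, a_V = 0.
For each transient state i, a_i = sum_j P(i->j) * a_j:
  a_Y = 3/10*a_X + 1/20*a_Y + 3/20*a_Z + 3/10*a_W + 1/20*a_U + 3/20*a_V
  a_Z = 11/20*a_X + 1/20*a_Y + 0*a_Z + 1/5*a_W + 3/20*a_U + 1/20*a_V
  a_W = 1/20*a_X + 2/5*a_Y + 0*a_Z + 0*a_W + 7/20*a_U + 1/5*a_V
  a_U = 3/20*a_X + 0*a_Y + 2/5*a_Z + 1/4*a_W + 1/20*a_U + 3/20*a_V

Substituting a_X = 1 and a_V = 0, rearrange to (I - Q) a = r where r[i] = P(i -> X):
  [19/20, -3/20, -3/10, -1/20] . (a_Y, a_Z, a_W, a_U) = 3/10
  [-1/20, 1, -1/5, -3/20] . (a_Y, a_Z, a_W, a_U) = 11/20
  [-2/5, 0, 1, -7/20] . (a_Y, a_Z, a_W, a_U) = 1/20
  [0, -2/5, -1/4, 19/20] . (a_Y, a_Z, a_W, a_U) = 3/20

Solving yields:
  a_Y = 12214/19173
  a_Z = 14957/19173
  a_W = 304/581
  a_U = 11965/19173

Starting state is Y, so the absorption probability is a_Y = 12214/19173.

Answer: 12214/19173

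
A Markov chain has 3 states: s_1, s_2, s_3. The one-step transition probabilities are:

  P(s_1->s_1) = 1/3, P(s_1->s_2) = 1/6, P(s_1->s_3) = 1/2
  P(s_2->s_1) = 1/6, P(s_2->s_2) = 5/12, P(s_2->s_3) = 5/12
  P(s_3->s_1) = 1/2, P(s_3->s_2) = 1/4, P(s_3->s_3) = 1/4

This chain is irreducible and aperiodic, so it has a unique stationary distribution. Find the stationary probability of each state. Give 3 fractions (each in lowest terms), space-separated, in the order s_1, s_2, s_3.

Answer: 6/17 9/34 13/34

Derivation:
The stationary distribution satisfies pi = pi * P, i.e.:
  pi_s_1 = 1/3*pi_s_1 + 1/6*pi_s_2 + 1/2*pi_s_3
  pi_s_2 = 1/6*pi_s_1 + 5/12*pi_s_2 + 1/4*pi_s_3
  pi_s_3 = 1/2*pi_s_1 + 5/12*pi_s_2 + 1/4*pi_s_3
with normalization: pi_s_1 + pi_s_2 + pi_s_3 = 1.

Using the first 2 balance equations plus normalization, the linear system A*pi = b is:
  [-2/3, 1/6, 1/2] . pi = 0
  [1/6, -7/12, 1/4] . pi = 0
  [1, 1, 1] . pi = 1

Solving yields:
  pi_s_1 = 6/17
  pi_s_2 = 9/34
  pi_s_3 = 13/34

Verification (pi * P):
  6/17*1/3 + 9/34*1/6 + 13/34*1/2 = 6/17 = pi_s_1  (ok)
  6/17*1/6 + 9/34*5/12 + 13/34*1/4 = 9/34 = pi_s_2  (ok)
  6/17*1/2 + 9/34*5/12 + 13/34*1/4 = 13/34 = pi_s_3  (ok)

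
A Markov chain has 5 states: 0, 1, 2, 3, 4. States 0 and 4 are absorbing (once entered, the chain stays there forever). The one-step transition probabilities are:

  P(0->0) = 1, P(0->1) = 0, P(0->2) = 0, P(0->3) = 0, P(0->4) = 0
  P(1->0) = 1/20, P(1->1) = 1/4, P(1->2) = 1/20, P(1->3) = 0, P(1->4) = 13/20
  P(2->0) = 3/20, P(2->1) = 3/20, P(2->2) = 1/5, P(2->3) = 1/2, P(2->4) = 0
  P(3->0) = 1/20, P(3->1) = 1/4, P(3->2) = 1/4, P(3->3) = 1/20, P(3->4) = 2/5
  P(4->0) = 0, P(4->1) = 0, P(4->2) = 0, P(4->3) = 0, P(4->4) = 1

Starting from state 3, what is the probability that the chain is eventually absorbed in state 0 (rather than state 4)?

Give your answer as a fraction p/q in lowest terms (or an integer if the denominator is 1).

Let a_i = P(absorbed in 0 | start in state i).
Boundary conditions: a_0 = 1, a_4 = 0.
For each transient state i, a_i = sum_j P(i->j) * a_j:
  a_1 = 1/20*a_0 + 1/4*a_1 + 1/20*a_2 + 0*a_3 + 13/20*a_4
  a_2 = 3/20*a_0 + 3/20*a_1 + 1/5*a_2 + 1/2*a_3 + 0*a_4
  a_3 = 1/20*a_0 + 1/4*a_1 + 1/4*a_2 + 1/20*a_3 + 2/5*a_4

Substituting a_0 = 1 and a_4 = 0, rearrange to (I - Q) a = r where r[i] = P(i -> 0):
  [3/4, -1/20, 0] . (a_1, a_2, a_3) = 1/20
  [-3/20, 4/5, -1/2] . (a_1, a_2, a_3) = 3/20
  [-1/4, -1/4, 19/20] . (a_1, a_2, a_3) = 1/20

Solving yields:
  a_1 = 321/3703
  a_2 = 1112/3703
  a_3 = 572/3703

Starting state is 3, so the absorption probability is a_3 = 572/3703.

Answer: 572/3703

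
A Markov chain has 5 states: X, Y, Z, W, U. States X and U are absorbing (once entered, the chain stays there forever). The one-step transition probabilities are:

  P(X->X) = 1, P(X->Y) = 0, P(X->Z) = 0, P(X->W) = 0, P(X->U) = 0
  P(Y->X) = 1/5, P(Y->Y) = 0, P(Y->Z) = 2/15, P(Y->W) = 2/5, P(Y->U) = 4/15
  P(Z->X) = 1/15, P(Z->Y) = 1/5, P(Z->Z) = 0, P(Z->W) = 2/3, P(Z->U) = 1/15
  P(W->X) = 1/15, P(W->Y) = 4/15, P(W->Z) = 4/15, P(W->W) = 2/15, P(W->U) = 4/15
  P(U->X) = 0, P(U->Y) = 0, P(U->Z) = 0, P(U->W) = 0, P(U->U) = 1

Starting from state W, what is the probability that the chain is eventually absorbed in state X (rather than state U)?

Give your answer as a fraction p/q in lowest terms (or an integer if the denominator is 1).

Let a_i = P(absorbed in X | start in state i).
Boundary conditions: a_X = 1, a_U = 0.
For each transient state i, a_i = sum_j P(i->j) * a_j:
  a_Y = 1/5*a_X + 0*a_Y + 2/15*a_Z + 2/5*a_W + 4/15*a_U
  a_Z = 1/15*a_X + 1/5*a_Y + 0*a_Z + 2/3*a_W + 1/15*a_U
  a_W = 1/15*a_X + 4/15*a_Y + 4/15*a_Z + 2/15*a_W + 4/15*a_U

Substituting a_X = 1 and a_U = 0, rearrange to (I - Q) a = r where r[i] = P(i -> X):
  [1, -2/15, -2/5] . (a_Y, a_Z, a_W) = 1/5
  [-1/5, 1, -2/3] . (a_Y, a_Z, a_W) = 1/15
  [-4/15, -4/15, 13/15] . (a_Y, a_Z, a_W) = 1/15

Solving yields:
  a_Y = 125/347
  a_Z = 576/1735
  a_W = 503/1735

Starting state is W, so the absorption probability is a_W = 503/1735.

Answer: 503/1735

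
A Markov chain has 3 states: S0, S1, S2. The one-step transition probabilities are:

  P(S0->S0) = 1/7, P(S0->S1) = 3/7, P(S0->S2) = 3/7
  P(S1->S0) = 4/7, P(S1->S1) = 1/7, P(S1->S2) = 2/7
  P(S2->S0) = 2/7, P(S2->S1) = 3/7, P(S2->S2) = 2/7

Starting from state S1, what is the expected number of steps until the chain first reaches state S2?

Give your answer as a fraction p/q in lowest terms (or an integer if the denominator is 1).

Let h_i = expected steps to first reach S2 from state i.
Boundary: h_S2 = 0.
First-step equations for the other states:
  h_S0 = 1 + 1/7*h_S0 + 3/7*h_S1 + 3/7*h_S2
  h_S1 = 1 + 4/7*h_S0 + 1/7*h_S1 + 2/7*h_S2

Substituting h_S2 = 0 and rearranging gives the linear system (I - Q) h = 1:
  [6/7, -3/7] . (h_S0, h_S1) = 1
  [-4/7, 6/7] . (h_S0, h_S1) = 1

Solving yields:
  h_S0 = 21/8
  h_S1 = 35/12

Starting state is S1, so the expected hitting time is h_S1 = 35/12.

Answer: 35/12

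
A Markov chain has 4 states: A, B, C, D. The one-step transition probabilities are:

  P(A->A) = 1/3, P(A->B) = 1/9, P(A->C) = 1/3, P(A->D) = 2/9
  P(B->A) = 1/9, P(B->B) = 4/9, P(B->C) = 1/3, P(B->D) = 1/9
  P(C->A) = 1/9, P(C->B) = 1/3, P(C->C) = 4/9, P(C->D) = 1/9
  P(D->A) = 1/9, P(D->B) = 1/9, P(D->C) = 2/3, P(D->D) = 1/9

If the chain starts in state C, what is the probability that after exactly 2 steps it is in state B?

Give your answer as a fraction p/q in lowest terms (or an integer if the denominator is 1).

Computing P^2 by repeated multiplication:
P^1 =
  A: [1/3, 1/9, 1/3, 2/9]
  B: [1/9, 4/9, 1/3, 1/9]
  C: [1/9, 1/3, 4/9, 1/9]
  D: [1/9, 1/9, 2/3, 1/9]
P^2 =
  A: [5/27, 2/9, 4/9, 4/27]
  B: [11/81, 1/3, 11/27, 10/81]
  C: [11/81, 26/81, 34/81, 10/81]
  D: [11/81, 8/27, 4/9, 10/81]

(P^2)[C -> B] = 26/81

Answer: 26/81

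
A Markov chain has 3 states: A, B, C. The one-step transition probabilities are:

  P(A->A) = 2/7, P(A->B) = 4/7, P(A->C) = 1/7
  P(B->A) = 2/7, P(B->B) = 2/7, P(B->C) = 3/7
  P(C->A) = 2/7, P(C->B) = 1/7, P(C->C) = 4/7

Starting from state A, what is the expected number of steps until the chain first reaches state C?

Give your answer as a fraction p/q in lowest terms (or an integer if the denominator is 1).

Answer: 63/17

Derivation:
Let h_i = expected steps to first reach C from state i.
Boundary: h_C = 0.
First-step equations for the other states:
  h_A = 1 + 2/7*h_A + 4/7*h_B + 1/7*h_C
  h_B = 1 + 2/7*h_A + 2/7*h_B + 3/7*h_C

Substituting h_C = 0 and rearranging gives the linear system (I - Q) h = 1:
  [5/7, -4/7] . (h_A, h_B) = 1
  [-2/7, 5/7] . (h_A, h_B) = 1

Solving yields:
  h_A = 63/17
  h_B = 49/17

Starting state is A, so the expected hitting time is h_A = 63/17.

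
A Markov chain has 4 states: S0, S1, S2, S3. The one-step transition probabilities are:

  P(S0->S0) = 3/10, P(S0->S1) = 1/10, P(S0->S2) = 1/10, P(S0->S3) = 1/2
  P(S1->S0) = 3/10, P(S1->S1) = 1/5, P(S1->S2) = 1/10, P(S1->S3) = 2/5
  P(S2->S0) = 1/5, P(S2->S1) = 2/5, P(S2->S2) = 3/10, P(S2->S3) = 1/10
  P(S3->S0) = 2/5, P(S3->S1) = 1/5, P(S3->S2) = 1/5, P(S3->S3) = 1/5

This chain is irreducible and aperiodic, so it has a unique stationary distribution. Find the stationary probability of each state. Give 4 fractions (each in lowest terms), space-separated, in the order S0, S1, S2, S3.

Answer: 310/983 198/983 162/983 313/983

Derivation:
The stationary distribution satisfies pi = pi * P, i.e.:
  pi_S0 = 3/10*pi_S0 + 3/10*pi_S1 + 1/5*pi_S2 + 2/5*pi_S3
  pi_S1 = 1/10*pi_S0 + 1/5*pi_S1 + 2/5*pi_S2 + 1/5*pi_S3
  pi_S2 = 1/10*pi_S0 + 1/10*pi_S1 + 3/10*pi_S2 + 1/5*pi_S3
  pi_S3 = 1/2*pi_S0 + 2/5*pi_S1 + 1/10*pi_S2 + 1/5*pi_S3
with normalization: pi_S0 + pi_S1 + pi_S2 + pi_S3 = 1.

Using the first 3 balance equations plus normalization, the linear system A*pi = b is:
  [-7/10, 3/10, 1/5, 2/5] . pi = 0
  [1/10, -4/5, 2/5, 1/5] . pi = 0
  [1/10, 1/10, -7/10, 1/5] . pi = 0
  [1, 1, 1, 1] . pi = 1

Solving yields:
  pi_S0 = 310/983
  pi_S1 = 198/983
  pi_S2 = 162/983
  pi_S3 = 313/983

Verification (pi * P):
  310/983*3/10 + 198/983*3/10 + 162/983*1/5 + 313/983*2/5 = 310/983 = pi_S0  (ok)
  310/983*1/10 + 198/983*1/5 + 162/983*2/5 + 313/983*1/5 = 198/983 = pi_S1  (ok)
  310/983*1/10 + 198/983*1/10 + 162/983*3/10 + 313/983*1/5 = 162/983 = pi_S2  (ok)
  310/983*1/2 + 198/983*2/5 + 162/983*1/10 + 313/983*1/5 = 313/983 = pi_S3  (ok)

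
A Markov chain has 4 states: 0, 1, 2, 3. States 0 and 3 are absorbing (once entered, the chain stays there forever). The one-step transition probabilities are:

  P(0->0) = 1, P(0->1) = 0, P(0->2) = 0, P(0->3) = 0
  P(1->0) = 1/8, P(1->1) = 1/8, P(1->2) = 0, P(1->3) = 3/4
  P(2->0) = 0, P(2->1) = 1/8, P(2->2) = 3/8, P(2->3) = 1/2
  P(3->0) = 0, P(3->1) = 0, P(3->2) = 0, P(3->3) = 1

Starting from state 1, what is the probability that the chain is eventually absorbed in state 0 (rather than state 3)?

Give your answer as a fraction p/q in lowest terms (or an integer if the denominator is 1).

Answer: 1/7

Derivation:
Let a_i = P(absorbed in 0 | start in state i).
Boundary conditions: a_0 = 1, a_3 = 0.
For each transient state i, a_i = sum_j P(i->j) * a_j:
  a_1 = 1/8*a_0 + 1/8*a_1 + 0*a_2 + 3/4*a_3
  a_2 = 0*a_0 + 1/8*a_1 + 3/8*a_2 + 1/2*a_3

Substituting a_0 = 1 and a_3 = 0, rearrange to (I - Q) a = r where r[i] = P(i -> 0):
  [7/8, 0] . (a_1, a_2) = 1/8
  [-1/8, 5/8] . (a_1, a_2) = 0

Solving yields:
  a_1 = 1/7
  a_2 = 1/35

Starting state is 1, so the absorption probability is a_1 = 1/7.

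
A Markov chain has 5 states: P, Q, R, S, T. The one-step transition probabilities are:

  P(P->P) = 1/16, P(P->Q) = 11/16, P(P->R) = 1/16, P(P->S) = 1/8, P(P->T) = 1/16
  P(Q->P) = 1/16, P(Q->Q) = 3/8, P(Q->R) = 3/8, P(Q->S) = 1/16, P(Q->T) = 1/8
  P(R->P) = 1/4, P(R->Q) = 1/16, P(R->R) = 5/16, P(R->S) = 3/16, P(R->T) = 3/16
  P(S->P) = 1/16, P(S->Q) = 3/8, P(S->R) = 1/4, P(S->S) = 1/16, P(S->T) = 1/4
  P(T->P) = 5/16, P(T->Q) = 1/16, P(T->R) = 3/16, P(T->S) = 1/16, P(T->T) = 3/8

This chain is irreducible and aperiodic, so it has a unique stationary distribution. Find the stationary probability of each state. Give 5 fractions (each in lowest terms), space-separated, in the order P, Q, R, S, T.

Answer: 4633/29077 8242/29077 7553/29077 3051/29077 5598/29077

Derivation:
The stationary distribution satisfies pi = pi * P, i.e.:
  pi_P = 1/16*pi_P + 1/16*pi_Q + 1/4*pi_R + 1/16*pi_S + 5/16*pi_T
  pi_Q = 11/16*pi_P + 3/8*pi_Q + 1/16*pi_R + 3/8*pi_S + 1/16*pi_T
  pi_R = 1/16*pi_P + 3/8*pi_Q + 5/16*pi_R + 1/4*pi_S + 3/16*pi_T
  pi_S = 1/8*pi_P + 1/16*pi_Q + 3/16*pi_R + 1/16*pi_S + 1/16*pi_T
  pi_T = 1/16*pi_P + 1/8*pi_Q + 3/16*pi_R + 1/4*pi_S + 3/8*pi_T
with normalization: pi_P + pi_Q + pi_R + pi_S + pi_T = 1.

Using the first 4 balance equations plus normalization, the linear system A*pi = b is:
  [-15/16, 1/16, 1/4, 1/16, 5/16] . pi = 0
  [11/16, -5/8, 1/16, 3/8, 1/16] . pi = 0
  [1/16, 3/8, -11/16, 1/4, 3/16] . pi = 0
  [1/8, 1/16, 3/16, -15/16, 1/16] . pi = 0
  [1, 1, 1, 1, 1] . pi = 1

Solving yields:
  pi_P = 4633/29077
  pi_Q = 8242/29077
  pi_R = 7553/29077
  pi_S = 3051/29077
  pi_T = 5598/29077

Verification (pi * P):
  4633/29077*1/16 + 8242/29077*1/16 + 7553/29077*1/4 + 3051/29077*1/16 + 5598/29077*5/16 = 4633/29077 = pi_P  (ok)
  4633/29077*11/16 + 8242/29077*3/8 + 7553/29077*1/16 + 3051/29077*3/8 + 5598/29077*1/16 = 8242/29077 = pi_Q  (ok)
  4633/29077*1/16 + 8242/29077*3/8 + 7553/29077*5/16 + 3051/29077*1/4 + 5598/29077*3/16 = 7553/29077 = pi_R  (ok)
  4633/29077*1/8 + 8242/29077*1/16 + 7553/29077*3/16 + 3051/29077*1/16 + 5598/29077*1/16 = 3051/29077 = pi_S  (ok)
  4633/29077*1/16 + 8242/29077*1/8 + 7553/29077*3/16 + 3051/29077*1/4 + 5598/29077*3/8 = 5598/29077 = pi_T  (ok)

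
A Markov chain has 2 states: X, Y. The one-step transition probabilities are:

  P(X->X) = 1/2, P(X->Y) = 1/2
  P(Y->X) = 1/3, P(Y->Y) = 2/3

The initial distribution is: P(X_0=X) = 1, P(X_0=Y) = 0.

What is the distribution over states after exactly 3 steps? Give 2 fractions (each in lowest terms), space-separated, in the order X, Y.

Answer: 29/72 43/72

Derivation:
Propagating the distribution step by step (d_{t+1} = d_t * P):
d_0 = (X=1, Y=0)
  d_1[X] = 1*1/2 + 0*1/3 = 1/2
  d_1[Y] = 1*1/2 + 0*2/3 = 1/2
d_1 = (X=1/2, Y=1/2)
  d_2[X] = 1/2*1/2 + 1/2*1/3 = 5/12
  d_2[Y] = 1/2*1/2 + 1/2*2/3 = 7/12
d_2 = (X=5/12, Y=7/12)
  d_3[X] = 5/12*1/2 + 7/12*1/3 = 29/72
  d_3[Y] = 5/12*1/2 + 7/12*2/3 = 43/72
d_3 = (X=29/72, Y=43/72)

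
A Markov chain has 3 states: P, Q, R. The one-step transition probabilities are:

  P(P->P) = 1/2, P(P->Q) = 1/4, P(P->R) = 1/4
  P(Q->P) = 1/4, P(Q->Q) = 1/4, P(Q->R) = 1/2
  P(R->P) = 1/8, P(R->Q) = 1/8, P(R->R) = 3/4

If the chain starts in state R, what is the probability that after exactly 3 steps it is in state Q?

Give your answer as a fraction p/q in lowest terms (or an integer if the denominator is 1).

Computing P^3 by repeated multiplication:
P^1 =
  P: [1/2, 1/4, 1/4]
  Q: [1/4, 1/4, 1/2]
  R: [1/8, 1/8, 3/4]
P^2 =
  P: [11/32, 7/32, 7/16]
  Q: [1/4, 3/16, 9/16]
  R: [3/16, 5/32, 21/32]
P^3 =
  P: [9/32, 25/128, 67/128]
  Q: [31/128, 23/128, 37/64]
  R: [55/256, 43/256, 79/128]

(P^3)[R -> Q] = 43/256

Answer: 43/256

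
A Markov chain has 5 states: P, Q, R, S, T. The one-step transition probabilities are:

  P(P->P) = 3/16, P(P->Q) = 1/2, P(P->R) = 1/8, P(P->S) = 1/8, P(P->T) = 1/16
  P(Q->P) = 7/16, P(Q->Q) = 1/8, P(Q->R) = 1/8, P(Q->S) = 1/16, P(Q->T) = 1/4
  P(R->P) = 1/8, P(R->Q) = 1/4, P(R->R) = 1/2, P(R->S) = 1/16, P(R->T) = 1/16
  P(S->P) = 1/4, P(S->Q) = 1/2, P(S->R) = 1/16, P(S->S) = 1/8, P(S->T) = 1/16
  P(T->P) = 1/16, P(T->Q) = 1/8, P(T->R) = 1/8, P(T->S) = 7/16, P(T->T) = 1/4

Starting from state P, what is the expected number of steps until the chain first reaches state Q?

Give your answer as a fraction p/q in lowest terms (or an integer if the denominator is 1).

Let h_i = expected steps to first reach Q from state i.
Boundary: h_Q = 0.
First-step equations for the other states:
  h_P = 1 + 3/16*h_P + 1/2*h_Q + 1/8*h_R + 1/8*h_S + 1/16*h_T
  h_R = 1 + 1/8*h_P + 1/4*h_Q + 1/2*h_R + 1/16*h_S + 1/16*h_T
  h_S = 1 + 1/4*h_P + 1/2*h_Q + 1/16*h_R + 1/8*h_S + 1/16*h_T
  h_T = 1 + 1/16*h_P + 1/8*h_Q + 1/8*h_R + 7/16*h_S + 1/4*h_T

Substituting h_Q = 0 and rearranging gives the linear system (I - Q) h = 1:
  [13/16, -1/8, -1/8, -1/16] . (h_P, h_R, h_S, h_T) = 1
  [-1/8, 1/2, -1/16, -1/16] . (h_P, h_R, h_S, h_T) = 1
  [-1/4, -1/16, 7/8, -1/16] . (h_P, h_R, h_S, h_T) = 1
  [-1/16, -1/8, -7/16, 3/4] . (h_P, h_R, h_S, h_T) = 1

Solving yields:
  h_P = 16536/7021
  h_R = 23192/7021
  h_S = 16120/7021
  h_T = 24008/7021

Starting state is P, so the expected hitting time is h_P = 16536/7021.

Answer: 16536/7021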